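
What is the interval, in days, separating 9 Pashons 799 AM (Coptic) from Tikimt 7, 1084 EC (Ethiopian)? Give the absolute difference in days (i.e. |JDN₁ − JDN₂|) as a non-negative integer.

First date → JDN 2116747; second date → JDN 2119823.
The interval is |2116747 − 2119823| = 3076 days.

3076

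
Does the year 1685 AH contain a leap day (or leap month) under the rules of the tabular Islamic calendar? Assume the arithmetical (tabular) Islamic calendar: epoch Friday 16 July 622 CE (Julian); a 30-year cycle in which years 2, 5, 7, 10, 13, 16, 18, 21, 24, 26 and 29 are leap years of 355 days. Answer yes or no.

yes

Year 1685 AH is year 5 of its 30-year cycle; leap positions are 2, 5, 7, 10, 13, 16, 18, 21, 24, 26, 29, so it is a leap year (355 days).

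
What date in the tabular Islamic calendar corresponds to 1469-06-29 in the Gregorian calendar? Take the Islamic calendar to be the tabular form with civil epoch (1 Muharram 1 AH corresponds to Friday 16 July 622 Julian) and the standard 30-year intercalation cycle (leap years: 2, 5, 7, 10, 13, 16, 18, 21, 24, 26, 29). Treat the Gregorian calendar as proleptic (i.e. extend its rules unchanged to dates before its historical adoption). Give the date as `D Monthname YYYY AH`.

Both dates share Julian Day Number 2257781; in the tabular Islamic calendar that is 9 Dhu al-Hijjah 873 AH.

9 Dhu al-Hijjah 873 AH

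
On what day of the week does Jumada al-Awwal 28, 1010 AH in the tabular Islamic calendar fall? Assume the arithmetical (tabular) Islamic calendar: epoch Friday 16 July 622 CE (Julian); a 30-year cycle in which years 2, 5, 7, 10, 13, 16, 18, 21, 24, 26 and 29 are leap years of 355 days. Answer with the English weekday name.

In the Gregorian calendar this is 24 November 1601 (JDN 2306141).
Since JDN mod 7 = 5 (0 = Monday), the day is Saturday.

Saturday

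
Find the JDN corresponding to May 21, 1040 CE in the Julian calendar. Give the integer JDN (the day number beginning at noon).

2101059

Equivalently 27 May 1040 (proleptic Gregorian).
JDN 2400001 is 17 November 1858 CE (Gregorian), MJD 0; the target day is −298942 days from there, so JDN = 2101059.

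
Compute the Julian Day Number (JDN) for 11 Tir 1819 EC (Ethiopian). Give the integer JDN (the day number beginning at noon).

2388375

In the Gregorian calendar the same day is 18 January 1827.
JDN 2299161 is 15 October 1582 CE (Gregorian); the target day is +89214 days from there, so JDN = 2388375.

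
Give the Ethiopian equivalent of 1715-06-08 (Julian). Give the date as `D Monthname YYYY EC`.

14 Sene 1707 EC

Both dates share Julian Day Number 2347620; in the Ethiopian calendar that is 14 Sene 1707 EC.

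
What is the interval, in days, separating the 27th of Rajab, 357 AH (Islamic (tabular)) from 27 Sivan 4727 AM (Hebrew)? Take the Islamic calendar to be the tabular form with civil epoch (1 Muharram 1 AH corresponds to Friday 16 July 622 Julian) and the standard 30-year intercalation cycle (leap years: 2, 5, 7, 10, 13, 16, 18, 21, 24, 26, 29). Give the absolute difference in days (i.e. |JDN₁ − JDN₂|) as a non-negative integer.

386

First date → JDN 2074798; second date → JDN 2074412.
The interval is |2074798 − 2074412| = 386 days.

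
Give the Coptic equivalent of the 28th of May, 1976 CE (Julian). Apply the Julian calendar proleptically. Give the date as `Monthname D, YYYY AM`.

Paoni 3, 1692 AM

The source date corresponds to 10 June 1976 in the Gregorian calendar (JDN 2442940).
That day falls on 3 Paoni 1692 AM in the Coptic calendar.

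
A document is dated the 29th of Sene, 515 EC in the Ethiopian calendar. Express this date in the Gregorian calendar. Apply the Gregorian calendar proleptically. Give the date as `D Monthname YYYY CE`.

25 June 523 CE

Both dates share Julian Day Number 1912257; in the Gregorian calendar that is 25 June 523 CE.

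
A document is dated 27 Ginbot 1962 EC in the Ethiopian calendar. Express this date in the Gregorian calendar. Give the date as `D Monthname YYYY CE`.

4 June 1970 CE

Both dates share Julian Day Number 2440742; in the Gregorian calendar that is 4 June 1970 CE.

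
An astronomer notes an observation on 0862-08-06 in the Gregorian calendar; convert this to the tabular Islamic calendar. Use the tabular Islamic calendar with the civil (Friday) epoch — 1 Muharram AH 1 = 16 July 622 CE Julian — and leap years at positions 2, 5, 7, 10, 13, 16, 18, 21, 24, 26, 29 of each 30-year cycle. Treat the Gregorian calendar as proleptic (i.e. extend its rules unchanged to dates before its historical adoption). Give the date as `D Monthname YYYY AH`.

1 Jumada al-Thani 248 AH

Both dates share Julian Day Number 2036117; in the tabular Islamic calendar that is 1 Jumada al-Thani 248 AH.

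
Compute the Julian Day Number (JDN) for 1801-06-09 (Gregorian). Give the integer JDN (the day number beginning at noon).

2379021

JDN 2400001 is 17 November 1858 CE (Gregorian), MJD 0; the target day is −20980 days from there, so JDN = 2379021.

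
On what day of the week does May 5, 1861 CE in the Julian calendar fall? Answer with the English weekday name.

Friday

This is JDN 2400913 (17 May 1861 Gregorian).
2400913 ≡ 4 (mod 7); counting from Monday = 0 gives Friday.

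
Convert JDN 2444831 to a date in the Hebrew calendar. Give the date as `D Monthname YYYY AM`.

JDN 2444831 is 14 August 1981 in the Gregorian calendar.
In the Hebrew calendar that day is 14 Av 5741 AM.

14 Av 5741 AM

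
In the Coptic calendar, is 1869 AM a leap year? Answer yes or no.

1869 mod 4 = 1; in the Coptic calendar a year is leap when year mod 4 = 3, so it is a common year.

no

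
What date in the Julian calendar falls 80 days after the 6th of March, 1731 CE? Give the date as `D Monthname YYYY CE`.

Counting 80 days forward from JDN 2353370 reaches JDN 2353450, which is 25 May 1731 CE.

25 May 1731 CE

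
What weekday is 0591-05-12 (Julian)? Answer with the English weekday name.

Saturday

Equivalently 14 May 591 Gregorian, JDN 1937052.
1937052 ≡ 5 (mod 7); counting from Monday = 0 gives Saturday.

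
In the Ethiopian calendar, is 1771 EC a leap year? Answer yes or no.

yes

1771 mod 4 = 3; in the Ethiopian calendar a year is leap when year mod 4 = 3, so it is a leap year.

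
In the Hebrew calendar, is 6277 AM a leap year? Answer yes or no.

Hebrew year 6277 is year 7 of its 19-year Metonic cycle; leap years are at positions 3, 6, 8, 11, 14, 17, 19, so it is a common year (12 months).

no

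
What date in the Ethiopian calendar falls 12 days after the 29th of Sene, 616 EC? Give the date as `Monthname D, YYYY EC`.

Hamle 11, 616 EC

Counting 12 days forward from JDN 1949148 reaches JDN 1949160, which is Hamle 11, 616 EC.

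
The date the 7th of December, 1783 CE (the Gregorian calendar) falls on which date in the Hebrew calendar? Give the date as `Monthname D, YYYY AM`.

Kislev 12, 5544 AM

Julian Day Number of the source date = 2372628.
Converting JDN 2372628 to the Hebrew calendar gives 12 Kislev 5544 AM.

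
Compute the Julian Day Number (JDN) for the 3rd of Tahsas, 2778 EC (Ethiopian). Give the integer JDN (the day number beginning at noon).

2738612

In the Gregorian calendar the same day is 18 December 2785.
JDN 2400001 is 17 November 1858 CE (Gregorian), MJD 0; the target day is +338611 days from there, so JDN = 2738612.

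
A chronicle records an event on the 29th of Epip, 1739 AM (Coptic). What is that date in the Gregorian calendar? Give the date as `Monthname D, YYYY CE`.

Julian Day Number of the source date = 2460162.
Converting JDN 2460162 to the Gregorian calendar gives 5 August 2023 CE.

August 5, 2023 CE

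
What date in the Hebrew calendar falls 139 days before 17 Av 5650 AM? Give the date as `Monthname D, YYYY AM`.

Adar 25, 5650 AM

Counting 139 days back from JDN 2411583 reaches JDN 2411444, which is Adar 25, 5650 AM.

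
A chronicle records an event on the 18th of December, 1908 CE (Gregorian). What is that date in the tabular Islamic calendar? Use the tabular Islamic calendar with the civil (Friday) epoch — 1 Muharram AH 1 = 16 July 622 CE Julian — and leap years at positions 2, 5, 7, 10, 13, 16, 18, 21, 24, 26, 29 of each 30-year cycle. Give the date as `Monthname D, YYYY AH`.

Dhu al-Qa'dah 24, 1326 AH

Both dates share Julian Day Number 2418294; in the tabular Islamic calendar that is 24 Dhu al-Qa'dah 1326 AH.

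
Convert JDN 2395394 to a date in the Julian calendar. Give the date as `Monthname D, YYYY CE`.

JDN 2395394 is 7 April 1846 in the Gregorian calendar.
In the Julian calendar that day is March 26, 1846 CE.

March 26, 1846 CE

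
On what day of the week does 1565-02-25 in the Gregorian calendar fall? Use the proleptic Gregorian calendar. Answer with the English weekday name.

Thursday

JDN 2292720 mod 7 = 3, and JDN 0 was a Monday, so this is a Thursday.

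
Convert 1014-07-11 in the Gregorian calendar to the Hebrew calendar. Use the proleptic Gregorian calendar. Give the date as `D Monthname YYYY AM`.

Both dates share Julian Day Number 2091607; in the Hebrew calendar that is 6 Av 4774 AM.

6 Av 4774 AM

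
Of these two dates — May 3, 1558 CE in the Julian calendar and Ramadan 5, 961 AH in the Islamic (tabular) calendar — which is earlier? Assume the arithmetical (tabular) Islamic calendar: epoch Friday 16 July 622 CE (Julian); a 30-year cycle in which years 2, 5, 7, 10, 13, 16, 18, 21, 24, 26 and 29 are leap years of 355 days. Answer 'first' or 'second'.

second

Converting both to JDN: 2290240 vs 2288872; the smaller is the second.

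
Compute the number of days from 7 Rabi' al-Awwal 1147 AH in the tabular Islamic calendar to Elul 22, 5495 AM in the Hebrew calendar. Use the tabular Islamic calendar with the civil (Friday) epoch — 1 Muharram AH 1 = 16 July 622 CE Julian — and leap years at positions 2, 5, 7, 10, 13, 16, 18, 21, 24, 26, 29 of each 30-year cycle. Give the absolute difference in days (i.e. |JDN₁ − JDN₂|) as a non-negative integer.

398

First date → JDN 2354609; second date → JDN 2355007.
The interval is |2354609 − 2355007| = 398 days.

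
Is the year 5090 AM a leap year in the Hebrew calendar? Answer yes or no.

Hebrew year 5090 is year 17 of its 19-year Metonic cycle; leap years are at positions 3, 6, 8, 11, 14, 17, 19, so it is a leap year (13 months).

yes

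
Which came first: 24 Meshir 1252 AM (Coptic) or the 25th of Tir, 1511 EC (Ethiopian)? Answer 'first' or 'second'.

First date → JDN 2282131; second date → JDN 2275892.
JDN 2275892 < JDN 2282131, so the second date is earlier.

second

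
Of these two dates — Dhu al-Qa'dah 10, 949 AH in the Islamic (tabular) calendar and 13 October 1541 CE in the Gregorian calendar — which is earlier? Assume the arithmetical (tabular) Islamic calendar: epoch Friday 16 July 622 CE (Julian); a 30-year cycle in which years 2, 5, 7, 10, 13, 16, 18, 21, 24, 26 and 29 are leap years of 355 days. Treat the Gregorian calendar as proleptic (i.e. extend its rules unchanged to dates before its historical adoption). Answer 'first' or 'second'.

second

The two dates have Julian Day Numbers 2284684 and 2284184 respectively.
Since 2284184 < 2284684, the second date comes first.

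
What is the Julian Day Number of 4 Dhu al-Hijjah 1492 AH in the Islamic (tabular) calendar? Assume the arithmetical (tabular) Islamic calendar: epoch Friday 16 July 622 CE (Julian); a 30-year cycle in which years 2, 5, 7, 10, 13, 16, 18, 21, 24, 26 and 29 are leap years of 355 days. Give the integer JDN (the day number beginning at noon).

2477129

In the Gregorian calendar the same day is 17 January 2070.
JDN 2299161 is 15 October 1582 CE (Gregorian); the target day is +177968 days from there, so JDN = 2477129.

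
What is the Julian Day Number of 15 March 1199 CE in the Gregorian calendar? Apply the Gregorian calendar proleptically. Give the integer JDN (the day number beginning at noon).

2159059

JDN 2451545 is 1 January 2000 CE (Gregorian); the target day is −292486 days from there, so JDN = 2159059.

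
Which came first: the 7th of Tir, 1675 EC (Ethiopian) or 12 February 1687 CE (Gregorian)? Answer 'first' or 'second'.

first

First date → JDN 2335775; second date → JDN 2337267.
JDN 2335775 < JDN 2337267, so the first date is earlier.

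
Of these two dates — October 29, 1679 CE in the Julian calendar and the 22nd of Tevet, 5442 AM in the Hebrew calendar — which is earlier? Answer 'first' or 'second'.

first

First date → JDN 2334614; second date → JDN 2335400.
JDN 2334614 < JDN 2335400, so the first date is earlier.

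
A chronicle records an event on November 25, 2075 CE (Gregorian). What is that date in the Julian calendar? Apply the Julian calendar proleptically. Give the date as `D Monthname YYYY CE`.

12 November 2075 CE

For dates in this range the Gregorian date is 13 days ahead of the Julian.
25 November 2075 Gregorian − 13 days → 12 November 2075 Julian.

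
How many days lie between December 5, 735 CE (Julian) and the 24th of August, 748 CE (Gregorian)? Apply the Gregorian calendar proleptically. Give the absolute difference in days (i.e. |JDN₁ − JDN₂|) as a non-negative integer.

4642

First date → JDN 1989855; second date → JDN 1994497.
The interval is |1989855 − 1994497| = 4642 days.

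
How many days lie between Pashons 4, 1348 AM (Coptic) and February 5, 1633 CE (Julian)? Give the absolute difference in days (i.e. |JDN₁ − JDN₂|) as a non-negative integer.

JDN of the first date = 2317265.
JDN of the second date = 2317547.
|2317547 − 2317265| = 282.

282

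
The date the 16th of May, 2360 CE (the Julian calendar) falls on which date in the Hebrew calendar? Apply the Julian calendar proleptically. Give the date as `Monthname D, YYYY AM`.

Julian Day Number of the source date = 2583184.
Converting JDN 2583184 to the Hebrew calendar gives 16 Sivan 6120 AM.

Sivan 16, 6120 AM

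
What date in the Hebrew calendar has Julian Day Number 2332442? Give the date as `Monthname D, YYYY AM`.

Kislev 18, 5434 AM

The Gregorian equivalent of JDN 2332442 is 27 November 1673.
In the Hebrew calendar that day is Kislev 18, 5434 AM.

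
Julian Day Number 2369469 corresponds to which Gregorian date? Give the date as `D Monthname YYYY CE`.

Counting from JDN 2299161 = 15 Oct 1582 gives an offset of 70308 days.

14 April 1775 CE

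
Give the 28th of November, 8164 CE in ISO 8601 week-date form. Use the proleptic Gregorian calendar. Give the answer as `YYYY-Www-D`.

The weekday is Wednesday (ISO weekday 3).
That Wednesday belongs to ISO week 48 of ISO year 8164.

8164-W48-3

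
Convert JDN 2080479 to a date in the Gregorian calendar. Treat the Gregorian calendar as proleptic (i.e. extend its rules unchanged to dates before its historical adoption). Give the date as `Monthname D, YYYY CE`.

JDN 2451545 is 1 Jan 2000; 2080479 is −371066 days from there.

January 21, 984 CE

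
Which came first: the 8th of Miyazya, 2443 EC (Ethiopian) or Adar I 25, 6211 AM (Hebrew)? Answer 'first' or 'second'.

First date → JDN 2616378; second date → JDN 2616328.
JDN 2616328 < JDN 2616378, so the second date is earlier.

second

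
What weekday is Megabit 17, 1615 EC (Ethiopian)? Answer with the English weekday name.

Thursday

Equivalently 23 March 1623 Gregorian, JDN 2313930.
Since JDN mod 7 = 3 (0 = Monday), the day is Thursday.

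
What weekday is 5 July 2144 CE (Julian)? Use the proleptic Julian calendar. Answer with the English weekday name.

This is JDN 2504340 (19 July 2144 Gregorian).
Since JDN mod 7 = 6 (0 = Monday), the day is Sunday.

Sunday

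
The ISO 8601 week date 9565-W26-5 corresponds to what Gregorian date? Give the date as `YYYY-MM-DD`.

ISO week 1 of 9565 is the week containing the first Thursday of 9565.
Week 26, day 5 (Friday) lands on 9565-07-02.

9565-07-02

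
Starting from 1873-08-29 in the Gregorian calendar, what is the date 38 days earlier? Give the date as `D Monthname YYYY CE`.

The starting date is JDN 2405400; 2405400 − 38 = 2405362.
JDN 2405362 corresponds to 22 July 1873 CE.

22 July 1873 CE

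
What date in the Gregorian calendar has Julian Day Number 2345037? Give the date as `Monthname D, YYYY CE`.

May 23, 1708 CE

JDN 2451545 is 1 Jan 2000; 2345037 is −106508 days from there.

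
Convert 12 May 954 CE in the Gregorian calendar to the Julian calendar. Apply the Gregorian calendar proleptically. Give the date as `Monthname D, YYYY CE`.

May 7, 954 CE

At this point the Julian calendar is 5 days behind the Gregorian.
12 May 954 Gregorian − 5 days → 7 May 954 Julian.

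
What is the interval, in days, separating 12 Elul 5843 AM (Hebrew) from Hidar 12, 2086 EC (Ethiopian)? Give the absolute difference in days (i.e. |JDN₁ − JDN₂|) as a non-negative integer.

3740

First date → JDN 2482098; second date → JDN 2485838.
The interval is |2482098 − 2485838| = 3740 days.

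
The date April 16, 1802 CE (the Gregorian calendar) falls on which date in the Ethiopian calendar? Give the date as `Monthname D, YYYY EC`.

Miyazya 9, 1794 EC

Julian Day Number of the source date = 2379332.
Converting JDN 2379332 to the Ethiopian calendar gives 9 Miyazya 1794 EC.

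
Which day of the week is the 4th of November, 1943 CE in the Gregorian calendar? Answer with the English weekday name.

Thursday

JDN 2431033 mod 7 = 3, and JDN 0 was a Monday, so this is a Thursday.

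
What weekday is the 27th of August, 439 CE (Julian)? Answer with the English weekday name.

Sunday

This is JDN 1881641 (28 August 439 Gregorian).
JDN 1881641 mod 7 = 6, and JDN 0 was a Monday, so this is a Sunday.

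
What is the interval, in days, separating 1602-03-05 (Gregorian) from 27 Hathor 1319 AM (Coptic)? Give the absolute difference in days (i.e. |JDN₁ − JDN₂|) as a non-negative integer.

JDN of the first date = 2306242.
JDN of the second date = 2306515.
|2306515 − 2306242| = 273.

273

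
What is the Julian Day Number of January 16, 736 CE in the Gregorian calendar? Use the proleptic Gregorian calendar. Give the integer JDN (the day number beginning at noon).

1989893

JDN 2451545 is 1 January 2000 CE (Gregorian); the target day is −461652 days from there, so JDN = 1989893.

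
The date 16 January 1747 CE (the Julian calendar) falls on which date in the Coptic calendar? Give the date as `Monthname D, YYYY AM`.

Both dates share Julian Day Number 2359165; in the Coptic calendar that is 21 Tobi 1463 AM.

Tobi 21, 1463 AM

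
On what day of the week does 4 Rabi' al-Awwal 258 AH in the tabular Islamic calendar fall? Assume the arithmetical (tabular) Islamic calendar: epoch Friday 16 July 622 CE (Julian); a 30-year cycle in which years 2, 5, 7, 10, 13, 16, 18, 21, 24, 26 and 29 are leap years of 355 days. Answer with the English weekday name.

Saturday

Equivalently 23 January 872 Gregorian, JDN 2039574.
JDN 2039574 mod 7 = 5, and JDN 0 was a Monday, so this is a Saturday.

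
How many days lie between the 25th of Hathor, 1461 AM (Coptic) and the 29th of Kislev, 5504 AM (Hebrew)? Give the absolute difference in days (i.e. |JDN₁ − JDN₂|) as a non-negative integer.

353

First date → JDN 2358379; second date → JDN 2358026.
The interval is |2358379 − 2358026| = 353 days.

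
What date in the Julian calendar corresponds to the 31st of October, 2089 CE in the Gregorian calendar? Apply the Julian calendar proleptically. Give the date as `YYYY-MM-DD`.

2089-10-18

For dates in this range the Gregorian date is 13 days ahead of the Julian.
31 October 2089 Gregorian − 13 days → 18 October 2089 Julian.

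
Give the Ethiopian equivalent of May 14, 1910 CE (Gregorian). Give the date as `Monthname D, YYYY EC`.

Ginbot 6, 1902 EC

Both dates share Julian Day Number 2418806; in the Ethiopian calendar that is 6 Ginbot 1902 EC.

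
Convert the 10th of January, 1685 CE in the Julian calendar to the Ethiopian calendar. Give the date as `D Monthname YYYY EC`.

Both dates share Julian Day Number 2336514; in the Ethiopian calendar that is 15 Tir 1677 EC.

15 Tir 1677 EC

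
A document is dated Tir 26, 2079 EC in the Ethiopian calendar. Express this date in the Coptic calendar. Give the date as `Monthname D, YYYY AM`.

Both dates share Julian Day Number 2483355; in the Coptic calendar that is 26 Tobi 1803 AM.

Tobi 26, 1803 AM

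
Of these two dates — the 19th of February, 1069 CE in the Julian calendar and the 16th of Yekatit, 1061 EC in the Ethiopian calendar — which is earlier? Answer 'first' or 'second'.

second

The two dates have Julian Day Numbers 2111560 and 2111551 respectively.
Since 2111551 < 2111560, the second date comes first.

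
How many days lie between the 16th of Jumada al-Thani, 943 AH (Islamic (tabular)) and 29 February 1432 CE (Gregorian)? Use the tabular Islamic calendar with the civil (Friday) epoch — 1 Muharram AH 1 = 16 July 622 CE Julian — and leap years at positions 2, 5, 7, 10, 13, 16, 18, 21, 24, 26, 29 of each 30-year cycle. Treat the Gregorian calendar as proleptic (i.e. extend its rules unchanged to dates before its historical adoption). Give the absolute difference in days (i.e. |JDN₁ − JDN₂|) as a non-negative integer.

38270

First date → JDN 2282416; second date → JDN 2244146.
The interval is |2282416 − 2244146| = 38270 days.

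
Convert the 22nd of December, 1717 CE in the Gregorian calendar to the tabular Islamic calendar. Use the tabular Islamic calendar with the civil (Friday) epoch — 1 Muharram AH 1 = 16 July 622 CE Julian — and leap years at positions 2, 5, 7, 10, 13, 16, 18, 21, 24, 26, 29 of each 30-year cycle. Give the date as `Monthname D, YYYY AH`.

Julian Day Number of the source date = 2348537.
Converting JDN 2348537 to the tabular Islamic calendar gives 18 Muharram 1130 AH.

Muharram 18, 1130 AH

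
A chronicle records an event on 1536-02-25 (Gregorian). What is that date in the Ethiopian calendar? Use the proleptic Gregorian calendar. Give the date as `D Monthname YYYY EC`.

20 Yekatit 1528 EC

Julian Day Number of the source date = 2282127.
Converting JDN 2282127 to the Ethiopian calendar gives 20 Yekatit 1528 EC.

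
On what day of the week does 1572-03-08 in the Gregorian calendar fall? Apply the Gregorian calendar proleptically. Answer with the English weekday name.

Wednesday

JDN 2295288 mod 7 = 2, and JDN 0 was a Monday, so this is a Wednesday.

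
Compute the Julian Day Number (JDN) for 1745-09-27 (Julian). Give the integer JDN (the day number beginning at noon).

2358689

In the Gregorian calendar the same day is 8 October 1745.
JDN 2400001 is 17 November 1858 CE (Gregorian), MJD 0; the target day is −41312 days from there, so JDN = 2358689.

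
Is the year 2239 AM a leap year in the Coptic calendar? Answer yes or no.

2239 mod 4 = 3; in the Coptic calendar a year is leap when year mod 4 = 3, so it is a leap year.

yes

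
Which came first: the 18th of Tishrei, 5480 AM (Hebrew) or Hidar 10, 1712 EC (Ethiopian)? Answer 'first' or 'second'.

first

Converting both to JDN: 2349185 vs 2349233; the smaller is the first.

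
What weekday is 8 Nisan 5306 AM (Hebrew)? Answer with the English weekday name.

Thursday

This is JDN 2285804 (21 March 1546 Gregorian).
2285804 ≡ 3 (mod 7); counting from Monday = 0 gives Thursday.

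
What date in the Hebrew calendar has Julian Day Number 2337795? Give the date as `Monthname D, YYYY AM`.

Tammuz 26, 5448 AM

The Gregorian equivalent of JDN 2337795 is 24 July 1688.
In the Hebrew calendar that day is Tammuz 26, 5448 AM.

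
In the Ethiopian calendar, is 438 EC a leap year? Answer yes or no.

438 mod 4 = 2; in the Ethiopian calendar a year is leap when year mod 4 = 3, so it is a common year.

no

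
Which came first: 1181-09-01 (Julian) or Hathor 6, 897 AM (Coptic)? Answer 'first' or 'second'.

Converting both to JDN: 2152662 vs 2152359; the smaller is the second.

second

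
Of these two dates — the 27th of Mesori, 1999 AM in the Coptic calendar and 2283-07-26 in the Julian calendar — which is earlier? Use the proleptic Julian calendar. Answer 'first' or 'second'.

Converting both to JDN: 2555155 vs 2555130; the smaller is the second.

second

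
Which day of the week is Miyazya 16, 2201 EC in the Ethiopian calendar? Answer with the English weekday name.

In the Gregorian calendar this is 26 April 2209 (JDN 2527996).
Since JDN mod 7 = 2 (0 = Monday), the day is Wednesday.

Wednesday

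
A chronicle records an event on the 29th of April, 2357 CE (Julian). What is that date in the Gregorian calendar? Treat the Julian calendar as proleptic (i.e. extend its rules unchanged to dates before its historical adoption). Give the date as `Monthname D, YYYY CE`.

For dates in this range the Gregorian date is 16 days ahead of the Julian.
29 April 2357 Julian + 16 days → 15 May 2357 Gregorian.

May 15, 2357 CE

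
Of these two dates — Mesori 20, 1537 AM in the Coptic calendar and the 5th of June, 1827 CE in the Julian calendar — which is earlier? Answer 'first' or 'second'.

First date → JDN 2386403; second date → JDN 2388525.
JDN 2386403 < JDN 2388525, so the first date is earlier.

first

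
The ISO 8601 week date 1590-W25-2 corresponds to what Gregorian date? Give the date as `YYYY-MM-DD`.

1590-06-19

ISO week 1 of 1590 is the week containing the first Thursday of 1590.
Week 25, day 2 (Tuesday) lands on 1590-06-19.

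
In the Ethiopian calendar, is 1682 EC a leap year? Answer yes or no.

1682 mod 4 = 2; in the Ethiopian calendar a year is leap when year mod 4 = 3, so it is a common year.

no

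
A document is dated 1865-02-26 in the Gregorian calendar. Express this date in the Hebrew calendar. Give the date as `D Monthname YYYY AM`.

30 Shevat 5625 AM

Julian Day Number of the source date = 2402294.
Converting JDN 2402294 to the Hebrew calendar gives 30 Shevat 5625 AM.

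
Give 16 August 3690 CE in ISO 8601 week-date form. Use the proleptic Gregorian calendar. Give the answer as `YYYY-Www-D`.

The weekday is Wednesday (ISO weekday 3).
That Wednesday belongs to ISO week 33 of ISO year 3690.

3690-W33-3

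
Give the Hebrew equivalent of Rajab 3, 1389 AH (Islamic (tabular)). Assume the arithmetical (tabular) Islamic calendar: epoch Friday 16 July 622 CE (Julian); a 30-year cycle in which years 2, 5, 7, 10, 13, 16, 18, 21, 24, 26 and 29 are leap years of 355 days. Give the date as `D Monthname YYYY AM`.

Julian Day Number of the source date = 2440480.
Converting JDN 2440480 to the Hebrew calendar gives 3 Tishrei 5730 AM.

3 Tishrei 5730 AM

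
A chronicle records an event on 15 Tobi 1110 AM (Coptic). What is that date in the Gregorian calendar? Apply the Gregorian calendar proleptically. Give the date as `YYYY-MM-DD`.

1394-01-18

Both dates share Julian Day Number 2230226; in the Gregorian calendar that is 18 January 1394 CE.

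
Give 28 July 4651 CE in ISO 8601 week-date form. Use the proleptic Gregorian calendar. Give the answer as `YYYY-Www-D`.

The weekday is Monday (ISO weekday 1).
That Monday belongs to ISO week 31 of ISO year 4651.

4651-W31-1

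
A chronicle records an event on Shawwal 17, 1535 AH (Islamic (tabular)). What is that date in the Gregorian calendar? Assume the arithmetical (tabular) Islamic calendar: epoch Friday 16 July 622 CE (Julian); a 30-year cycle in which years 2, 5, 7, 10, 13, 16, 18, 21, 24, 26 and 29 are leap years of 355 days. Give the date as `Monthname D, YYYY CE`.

Julian Day Number of the source date = 2492320.
Converting JDN 2492320 to the Gregorian calendar gives 22 August 2111 CE.

August 22, 2111 CE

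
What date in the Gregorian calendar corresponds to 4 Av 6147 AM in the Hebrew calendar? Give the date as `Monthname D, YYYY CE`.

July 20, 2387 CE

Julian Day Number of the source date = 2593094.
Converting JDN 2593094 to the Gregorian calendar gives 20 July 2387 CE.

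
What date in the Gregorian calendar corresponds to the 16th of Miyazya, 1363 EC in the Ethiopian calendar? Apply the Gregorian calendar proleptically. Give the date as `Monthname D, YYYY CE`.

April 19, 1371 CE

Both dates share Julian Day Number 2221916; in the Gregorian calendar that is 19 April 1371 CE.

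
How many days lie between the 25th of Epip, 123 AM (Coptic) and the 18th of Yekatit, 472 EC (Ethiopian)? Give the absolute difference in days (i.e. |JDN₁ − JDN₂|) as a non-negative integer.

26507

JDN of the first date = 1869914.
JDN of the second date = 1896421.
|1896421 − 1869914| = 26507.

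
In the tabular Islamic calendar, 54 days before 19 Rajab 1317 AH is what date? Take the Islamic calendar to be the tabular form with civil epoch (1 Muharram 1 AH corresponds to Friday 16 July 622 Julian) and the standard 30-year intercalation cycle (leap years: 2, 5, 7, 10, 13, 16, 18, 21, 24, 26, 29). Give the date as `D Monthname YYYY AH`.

The starting date is JDN 2414982; 2414982 − 54 = 2414928.
JDN 2414928 corresponds to 24 Jumada al-Awwal 1317 AH.

24 Jumada al-Awwal 1317 AH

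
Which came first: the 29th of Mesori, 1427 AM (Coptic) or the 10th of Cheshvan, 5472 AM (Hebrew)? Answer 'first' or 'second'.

first

The two dates have Julian Day Numbers 2346234 and 2346285 respectively.
Since 2346234 < 2346285, the first date comes first.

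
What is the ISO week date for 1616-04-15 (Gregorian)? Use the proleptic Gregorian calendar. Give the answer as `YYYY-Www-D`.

1616-W15-5

The weekday is Friday (ISO weekday 5).
That Friday belongs to ISO week 15 of ISO year 1616.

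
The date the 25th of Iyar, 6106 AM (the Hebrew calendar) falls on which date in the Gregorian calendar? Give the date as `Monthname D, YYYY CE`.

May 17, 2346 CE

Both dates share Julian Day Number 2578055; in the Gregorian calendar that is 17 May 2346 CE.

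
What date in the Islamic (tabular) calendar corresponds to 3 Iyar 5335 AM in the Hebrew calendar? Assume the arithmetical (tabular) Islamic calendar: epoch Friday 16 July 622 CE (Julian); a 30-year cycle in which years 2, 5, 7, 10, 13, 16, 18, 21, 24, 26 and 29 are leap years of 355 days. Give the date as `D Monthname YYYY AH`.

2 Muharram 983 AH

Julian Day Number of the source date = 2296429.
Converting JDN 2296429 to the tabular Islamic calendar gives 2 Muharram 983 AH.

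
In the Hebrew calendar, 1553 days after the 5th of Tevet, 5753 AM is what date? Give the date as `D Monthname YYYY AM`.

22 Adar II 5757 AM

JDN of the 5th of Tevet, 5753 AM = 2448986.
2448986 + 1553 = 2450539.
JDN 2450539 in the Hebrew calendar is 22 Adar II 5757 AM.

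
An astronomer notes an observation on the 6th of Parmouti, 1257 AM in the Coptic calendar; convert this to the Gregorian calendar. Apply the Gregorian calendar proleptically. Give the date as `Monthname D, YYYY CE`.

April 11, 1541 CE

Both dates share Julian Day Number 2283999; in the Gregorian calendar that is 11 April 1541 CE.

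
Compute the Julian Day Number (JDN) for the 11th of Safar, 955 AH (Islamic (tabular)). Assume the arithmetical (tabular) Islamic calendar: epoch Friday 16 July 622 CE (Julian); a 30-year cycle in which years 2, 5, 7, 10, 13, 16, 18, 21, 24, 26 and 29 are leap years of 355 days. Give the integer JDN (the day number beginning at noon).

2286546

In the proleptic Gregorian calendar the same day is 1 April 1548.
JDN 2299161 is 15 October 1582 CE (Gregorian); the target day is −12615 days from there, so JDN = 2286546.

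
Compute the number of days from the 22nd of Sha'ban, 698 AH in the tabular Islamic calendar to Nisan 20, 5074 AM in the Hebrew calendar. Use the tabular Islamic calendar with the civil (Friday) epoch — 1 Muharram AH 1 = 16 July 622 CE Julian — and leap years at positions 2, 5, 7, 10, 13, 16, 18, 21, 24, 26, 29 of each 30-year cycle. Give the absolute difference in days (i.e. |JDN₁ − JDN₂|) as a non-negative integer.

First date → JDN 2195662; second date → JDN 2201093.
The interval is |2195662 − 2201093| = 5431 days.

5431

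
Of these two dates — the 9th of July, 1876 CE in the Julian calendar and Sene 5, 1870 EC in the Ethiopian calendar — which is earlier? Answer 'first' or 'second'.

Converting both to JDN: 2406457 vs 2407147; the smaller is the first.

first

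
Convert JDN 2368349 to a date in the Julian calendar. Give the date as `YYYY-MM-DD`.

The Gregorian equivalent of JDN 2368349 is 20 March 1772.
In the Julian calendar that day is 1772-03-09.

1772-03-09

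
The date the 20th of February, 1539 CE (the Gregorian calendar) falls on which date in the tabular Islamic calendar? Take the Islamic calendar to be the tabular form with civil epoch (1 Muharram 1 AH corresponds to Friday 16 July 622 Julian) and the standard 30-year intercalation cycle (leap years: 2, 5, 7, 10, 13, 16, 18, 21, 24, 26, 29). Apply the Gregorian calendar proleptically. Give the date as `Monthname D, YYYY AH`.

Both dates share Julian Day Number 2283218; in the tabular Islamic calendar that is 21 Ramadan 945 AH.

Ramadan 21, 945 AH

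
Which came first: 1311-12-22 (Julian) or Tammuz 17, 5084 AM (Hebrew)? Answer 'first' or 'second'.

Converting both to JDN: 2200256 vs 2204840; the smaller is the first.

first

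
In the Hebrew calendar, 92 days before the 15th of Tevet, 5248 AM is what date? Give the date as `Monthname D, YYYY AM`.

Counting 92 days back from JDN 2264548 reaches JDN 2264456, which is Tishrei 12, 5248 AM.

Tishrei 12, 5248 AM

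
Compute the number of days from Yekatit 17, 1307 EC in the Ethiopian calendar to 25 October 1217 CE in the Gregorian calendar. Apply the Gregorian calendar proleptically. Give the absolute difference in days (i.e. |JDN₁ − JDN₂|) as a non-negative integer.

JDN of the first date = 2201403.
JDN of the second date = 2165858.
|2165858 − 2201403| = 35545.

35545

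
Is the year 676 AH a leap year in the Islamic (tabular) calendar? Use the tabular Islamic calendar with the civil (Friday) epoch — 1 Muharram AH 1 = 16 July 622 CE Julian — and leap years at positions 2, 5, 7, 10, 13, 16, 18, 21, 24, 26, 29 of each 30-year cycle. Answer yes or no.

yes

Year 676 AH is year 16 of its 30-year cycle; leap positions are 2, 5, 7, 10, 13, 16, 18, 21, 24, 26, 29, so it is a leap year (355 days).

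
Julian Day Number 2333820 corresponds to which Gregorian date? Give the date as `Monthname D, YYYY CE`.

September 5, 1677 CE

JDN 2451545 is 1 Jan 2000; 2333820 is −117725 days from there.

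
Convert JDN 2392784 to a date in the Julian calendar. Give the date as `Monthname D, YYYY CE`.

The Gregorian equivalent of JDN 2392784 is 13 February 1839.
In the Julian calendar that day is February 1, 1839 CE.

February 1, 1839 CE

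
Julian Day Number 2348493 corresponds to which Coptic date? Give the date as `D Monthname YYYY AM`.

1 Hathor 1434 AM

The Gregorian equivalent of JDN 2348493 is 8 November 1717.
In the Coptic calendar that day is 1 Hathor 1434 AM.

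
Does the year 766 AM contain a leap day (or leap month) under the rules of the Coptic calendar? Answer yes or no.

no

766 mod 4 = 2; in the Coptic calendar a year is leap when year mod 4 = 3, so it is a common year.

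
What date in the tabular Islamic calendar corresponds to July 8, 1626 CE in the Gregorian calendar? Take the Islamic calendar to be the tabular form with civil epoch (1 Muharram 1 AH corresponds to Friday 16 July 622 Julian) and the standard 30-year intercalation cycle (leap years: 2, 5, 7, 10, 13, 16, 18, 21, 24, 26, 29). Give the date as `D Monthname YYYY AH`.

13 Shawwal 1035 AH

Julian Day Number of the source date = 2315133.
Converting JDN 2315133 to the tabular Islamic calendar gives 13 Shawwal 1035 AH.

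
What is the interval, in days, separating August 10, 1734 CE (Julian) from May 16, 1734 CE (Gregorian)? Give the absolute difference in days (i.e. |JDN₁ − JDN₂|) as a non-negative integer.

97

First date → JDN 2354623; second date → JDN 2354526.
The interval is |2354623 − 2354526| = 97 days.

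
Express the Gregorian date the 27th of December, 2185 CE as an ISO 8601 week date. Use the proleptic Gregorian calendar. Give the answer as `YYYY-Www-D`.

The weekday is Tuesday (ISO weekday 2).
That Tuesday belongs to ISO week 52 of ISO year 2185.

2185-W52-2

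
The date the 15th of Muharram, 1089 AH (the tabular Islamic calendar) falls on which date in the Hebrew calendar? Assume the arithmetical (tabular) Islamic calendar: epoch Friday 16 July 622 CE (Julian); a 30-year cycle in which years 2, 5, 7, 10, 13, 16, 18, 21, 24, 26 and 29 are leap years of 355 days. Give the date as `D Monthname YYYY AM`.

15 Adar 5438 AM

Julian Day Number of the source date = 2334005.
Converting JDN 2334005 to the Hebrew calendar gives 15 Adar 5438 AM.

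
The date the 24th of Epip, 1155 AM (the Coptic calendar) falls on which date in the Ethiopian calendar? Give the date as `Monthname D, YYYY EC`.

Julian Day Number of the source date = 2246851.
Converting JDN 2246851 to the Ethiopian calendar gives 24 Hamle 1431 EC.

Hamle 24, 1431 EC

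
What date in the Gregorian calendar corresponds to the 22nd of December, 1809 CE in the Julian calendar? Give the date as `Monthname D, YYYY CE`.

January 3, 1810 CE

For dates in this range the Gregorian date is 12 days ahead of the Julian.
22 December 1809 Julian + 12 days → 3 January 1810 Gregorian.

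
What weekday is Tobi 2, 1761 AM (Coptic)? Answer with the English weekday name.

Tuesday

This is JDN 2467991 (10 January 2045 Gregorian).
2467991 ≡ 1 (mod 7); counting from Monday = 0 gives Tuesday.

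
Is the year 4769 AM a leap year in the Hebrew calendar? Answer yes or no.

Hebrew year 4769 is year 19 of its 19-year Metonic cycle; leap years are at positions 3, 6, 8, 11, 14, 17, 19, so it is a leap year (13 months).

yes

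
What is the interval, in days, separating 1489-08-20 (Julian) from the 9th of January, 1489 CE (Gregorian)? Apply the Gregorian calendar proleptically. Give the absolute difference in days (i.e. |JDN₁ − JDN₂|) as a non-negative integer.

232

JDN of the first date = 2265147.
JDN of the second date = 2264915.
|2264915 − 2265147| = 232.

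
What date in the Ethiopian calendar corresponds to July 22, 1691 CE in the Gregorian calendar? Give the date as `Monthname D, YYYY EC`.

Hamle 18, 1683 EC

Julian Day Number of the source date = 2338888.
Converting JDN 2338888 to the Ethiopian calendar gives 18 Hamle 1683 EC.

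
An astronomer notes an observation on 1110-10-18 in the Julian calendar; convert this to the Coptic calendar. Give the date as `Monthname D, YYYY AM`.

Paopi 21, 827 AM

Julian Day Number of the source date = 2126776.
Converting JDN 2126776 to the Coptic calendar gives 21 Paopi 827 AM.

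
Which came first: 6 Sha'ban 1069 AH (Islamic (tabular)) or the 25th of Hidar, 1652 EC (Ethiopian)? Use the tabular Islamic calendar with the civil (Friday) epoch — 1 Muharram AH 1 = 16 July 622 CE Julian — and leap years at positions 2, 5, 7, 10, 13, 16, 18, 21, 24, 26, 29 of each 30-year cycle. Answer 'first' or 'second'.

first

Converting both to JDN: 2327116 vs 2327333; the smaller is the first.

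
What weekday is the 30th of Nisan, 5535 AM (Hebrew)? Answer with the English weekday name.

This is JDN 2369485 (30 April 1775 Gregorian).
2369485 ≡ 6 (mod 7); counting from Monday = 0 gives Sunday.

Sunday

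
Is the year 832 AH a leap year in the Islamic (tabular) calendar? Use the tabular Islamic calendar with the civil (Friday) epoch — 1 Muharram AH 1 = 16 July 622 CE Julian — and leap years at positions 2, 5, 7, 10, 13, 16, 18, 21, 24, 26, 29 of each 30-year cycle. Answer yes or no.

Year 832 AH is year 22 of its 30-year cycle; leap positions are 2, 5, 7, 10, 13, 16, 18, 21, 24, 26, 29, so it is a common year (354 days).

no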